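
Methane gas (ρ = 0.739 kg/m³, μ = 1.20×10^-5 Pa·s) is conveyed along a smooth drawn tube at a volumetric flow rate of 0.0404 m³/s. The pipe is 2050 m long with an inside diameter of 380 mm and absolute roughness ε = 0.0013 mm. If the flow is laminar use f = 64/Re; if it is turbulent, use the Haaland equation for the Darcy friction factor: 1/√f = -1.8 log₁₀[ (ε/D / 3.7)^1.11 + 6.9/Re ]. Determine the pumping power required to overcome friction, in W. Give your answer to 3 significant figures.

P ≈ 0.332 W

Cross-sectional area A = πD²/4 = π(0.38)²/4 = 0.1134 m²; mean velocity V = Q/A = 0.0404/0.1134 = 0.3562 m/s.
Reynolds number Re = ρVD/μ = 0.739 · 0.3562 · 0.38 / 1.2e-05 = 8336.
Re > 4000 → turbulent. Relative roughness ε/D = 1.3e-06/0.38 = 3.42e-06. Haaland: 1/√f = -1.8 log₁₀[(3.42e-06/3.7)^1.11 + 6.9/8336] = -1.8 log₁₀[2.01e-07 + 0.000828] = 5.548, so f = 0.03249.
Darcy-Weisbach: ΔP = f(L/D)(ρV²/2) = 0.03249·(2050/0.38)·(0.739·0.3562²/2) = 0.03249·5395·0.04689 = 8.219 Pa.
Pumping power P = QΔP = 0.0404·8.219 = 0.3320 W = 0.332 W.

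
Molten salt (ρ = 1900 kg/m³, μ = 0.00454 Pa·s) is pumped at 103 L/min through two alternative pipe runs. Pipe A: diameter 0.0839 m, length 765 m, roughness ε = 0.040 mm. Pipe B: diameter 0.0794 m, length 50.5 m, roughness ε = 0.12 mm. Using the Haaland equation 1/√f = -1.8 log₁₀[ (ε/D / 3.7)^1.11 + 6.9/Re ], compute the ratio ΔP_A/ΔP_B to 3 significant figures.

Pipe A: V = Q/A = 0.001717/0.005529 = 0.3105 m/s; Re = 1.09e+04; ε/D = 0.000477; Haaland → f = 0.03077; ΔP_A = f(L/D)(ρV²/2) = 2.57e+04 Pa.
Pipe B: V = Q/A = 0.001717/0.004951 = 0.3467 m/s; Re = 1.152e+04; ε/D = 0.00151; Haaland → f = 0.03186; ΔP_B = f(L/D)(ρV²/2) = 2314 Pa.
ΔP_A/ΔP_B = 2.57e+04/2314 = 11.1.

ΔP_A/ΔP_B ≈ 11.1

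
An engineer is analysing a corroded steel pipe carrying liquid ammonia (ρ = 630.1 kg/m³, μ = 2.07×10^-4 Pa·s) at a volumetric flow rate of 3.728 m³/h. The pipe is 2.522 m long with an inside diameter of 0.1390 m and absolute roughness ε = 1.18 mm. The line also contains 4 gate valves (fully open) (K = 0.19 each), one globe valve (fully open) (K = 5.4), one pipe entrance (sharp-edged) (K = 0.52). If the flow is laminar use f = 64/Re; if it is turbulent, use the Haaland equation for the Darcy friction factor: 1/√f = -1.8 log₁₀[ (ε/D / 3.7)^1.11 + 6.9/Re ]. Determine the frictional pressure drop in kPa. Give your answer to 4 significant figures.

Q = 3.728 m³/h = 3.728/3600 = 0.001036 m³/s.
Cross-sectional area A = πD²/4 = π(0.139)²/4 = 0.01517 m²; mean velocity V = Q/A = 0.001036/0.01517 = 0.06824 m/s.
Reynolds number Re = ρVD/μ = 630.1 · 0.06824 · 0.139 / 0.000207 = 2.887e+04.
Re > 4000 → turbulent. Relative roughness ε/D = 0.00118/0.139 = 0.00849. Haaland: 1/√f = -1.8 log₁₀[(0.00849/3.7)^1.11 + 6.9/2.887e+04] = -1.8 log₁₀[0.00118 + 0.000239] = 5.129, so f = 0.03802.
Total minor-loss coefficient ΣK = 4·0.19 + 1·5.4 + 1·0.52 = 6.68.
ΔP = [f·L/D + ΣK]·(ρV²/2) = [0.03802·2.522/0.139 + 6.68]·(630.1·0.06824²/2) = [0.6898 + 6.68]·1.467 = 10.81 Pa.
ΔP = 10.81 Pa = 0.01081 kPa.

ΔP ≈ 0.01081 kPa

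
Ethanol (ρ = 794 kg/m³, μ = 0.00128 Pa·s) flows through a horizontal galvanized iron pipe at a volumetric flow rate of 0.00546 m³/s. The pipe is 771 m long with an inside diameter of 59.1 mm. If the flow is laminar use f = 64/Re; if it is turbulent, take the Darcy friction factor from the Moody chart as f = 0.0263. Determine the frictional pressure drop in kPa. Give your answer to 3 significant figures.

Cross-sectional area A = πD²/4 = π(0.0591)²/4 = 0.002743 m²; mean velocity V = Q/A = 0.00546/0.002743 = 1.99 m/s.
Reynolds number Re = ρVD/μ = 794 · 1.99 · 0.0591 / 0.00128 = 7.297e+04.
Re > 4000 → turbulent; use the Moody-chart value f = 0.0263.
Darcy-Weisbach: ΔP = f(L/D)(ρV²/2) = 0.0263·(771/0.0591)·(794·1.99²/2) = 0.0263·1.305e+04·1573 = 5.396e+05 Pa.
ΔP = 5.396e+05 Pa = 540 kPa.

ΔP ≈ 540 kPa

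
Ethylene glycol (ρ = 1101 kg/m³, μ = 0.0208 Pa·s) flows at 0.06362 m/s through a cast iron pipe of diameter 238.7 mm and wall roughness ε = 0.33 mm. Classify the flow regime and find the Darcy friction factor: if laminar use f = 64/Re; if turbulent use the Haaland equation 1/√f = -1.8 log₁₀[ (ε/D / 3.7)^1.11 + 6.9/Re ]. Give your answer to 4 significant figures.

Re = ρVD/μ = 1101·0.06362·0.2387/0.0208 = 803.8.
Re < 2300 → laminar, so f = 64/Re = 0.07962 (roughness is irrelevant in laminar flow).

f ≈ 0.07962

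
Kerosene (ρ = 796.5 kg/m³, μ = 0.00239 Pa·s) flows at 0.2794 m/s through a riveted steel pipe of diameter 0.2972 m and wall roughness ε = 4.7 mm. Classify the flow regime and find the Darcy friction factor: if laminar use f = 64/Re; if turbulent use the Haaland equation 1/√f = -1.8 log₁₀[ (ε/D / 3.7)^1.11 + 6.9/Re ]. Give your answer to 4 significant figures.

Re = ρVD/μ = 796.5·0.2794·0.2972/0.00239 = 2.767e+04.
Re > 4000 → turbulent. ε/D = 0.0047/0.2972 = 0.0158; Haaland: 1/√f = -1.8 log₁₀[0.00235 + 0.000249] = 4.655, so f = 0.04616.

f ≈ 0.04616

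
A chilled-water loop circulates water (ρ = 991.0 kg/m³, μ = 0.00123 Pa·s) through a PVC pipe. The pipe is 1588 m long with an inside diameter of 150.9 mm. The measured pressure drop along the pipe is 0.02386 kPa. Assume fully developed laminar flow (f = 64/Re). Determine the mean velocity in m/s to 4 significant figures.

V ≈ 0.008692 m/s

For laminar flow, f = 64/Re with Re = ρVD/μ, so Darcy-Weisbach reduces to ΔP = 32μLV/D². Solving for V: V = ΔP·D²/(32μL) = 23.86·(0.1509)²/(32·0.00123·1588) = 0.008692 m/s.
Check: Re = ρVD/μ = 991·0.008692·0.1509/0.00123 = 1057 < 2300, so the laminar assumption holds.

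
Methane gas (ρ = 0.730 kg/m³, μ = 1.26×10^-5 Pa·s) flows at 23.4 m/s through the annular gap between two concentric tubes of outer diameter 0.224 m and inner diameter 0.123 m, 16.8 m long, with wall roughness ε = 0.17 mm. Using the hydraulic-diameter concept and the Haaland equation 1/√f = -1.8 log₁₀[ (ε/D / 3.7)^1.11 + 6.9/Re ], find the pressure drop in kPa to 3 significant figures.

Hydraulic diameter D_h = 4A/P = D_o - D_i = 0.224 - 0.123 = 0.101 m.
Re = ρVD_h/μ = 0.73·23.4·0.101/1.26e-05 = 1.369e+05.
ε/D_h = 0.00017/0.101 = 0.00168; Haaland gives 1/√f = -1.8 log₁₀[0.000195+5.04e-05] = 6.498, so f = 0.02368.
ΔP = f(L/D_h)(ρV²/2) = 0.02368·16.8/0.101·199.9 = 787.4 Pa.
ΔP = 0.787 kPa.

ΔP ≈ 0.787 kPa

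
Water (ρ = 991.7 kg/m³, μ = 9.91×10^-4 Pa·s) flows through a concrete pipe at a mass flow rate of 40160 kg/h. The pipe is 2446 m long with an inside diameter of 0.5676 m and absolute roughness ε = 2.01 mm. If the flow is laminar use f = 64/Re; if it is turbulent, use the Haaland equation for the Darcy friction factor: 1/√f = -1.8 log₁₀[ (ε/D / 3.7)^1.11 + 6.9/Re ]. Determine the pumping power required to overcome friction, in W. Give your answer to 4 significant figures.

P ≈ 1.484 W

ṁ = 40160 kg/h = 40160/3600 = 11.16 kg/s.
A = πD²/4 = π(0.5676)²/4 = 0.253 m²; mean velocity V = ṁ/(ρA) = 11.16/(991.7 · 0.253) = 0.04446 m/s.
Reynolds number Re = ρVD/μ = 991.7 · 0.04446 · 0.5676 / 0.000991 = 2.525e+04.
Re > 4000 → turbulent. Relative roughness ε/D = 0.00201/0.5676 = 0.00354. Haaland: 1/√f = -1.8 log₁₀[(0.00354/3.7)^1.11 + 6.9/2.525e+04] = -1.8 log₁₀[0.000446 + 0.000273] = 5.658, so f = 0.03124.
Darcy-Weisbach: ΔP = f(L/D)(ρV²/2) = 0.03124·(2446/0.5676)·(991.7·0.04446²/2) = 0.03124·4309·0.98 = 131.9 Pa.
Q = ṁ/ρ = 11.16/991.7 = 0.01125 m³/s.
Pumping power P = QΔP = 0.01125·131.9 = 1.4839 W = 1.484 W.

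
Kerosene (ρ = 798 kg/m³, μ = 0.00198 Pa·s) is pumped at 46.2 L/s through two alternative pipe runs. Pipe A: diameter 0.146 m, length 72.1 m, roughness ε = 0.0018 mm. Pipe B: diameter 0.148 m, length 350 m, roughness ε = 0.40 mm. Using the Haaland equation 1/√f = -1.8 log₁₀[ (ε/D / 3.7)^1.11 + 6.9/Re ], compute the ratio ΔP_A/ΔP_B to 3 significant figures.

Pipe A: V = Q/A = 0.0462/0.01674 = 2.76 m/s; Re = 1.624e+05; ε/D = 1.23e-05; Haaland → f = 0.01621; ΔP_A = f(L/D)(ρV²/2) = 2.433e+04 Pa.
Pipe B: V = Q/A = 0.0462/0.0172 = 2.686 m/s; Re = 1.602e+05; ε/D = 0.0027; Haaland → f = 0.02626; ΔP_B = f(L/D)(ρV²/2) = 1.787e+05 Pa.
ΔP_A/ΔP_B = 2.433e+04/1.787e+05 = 0.136.

ΔP_A/ΔP_B ≈ 0.136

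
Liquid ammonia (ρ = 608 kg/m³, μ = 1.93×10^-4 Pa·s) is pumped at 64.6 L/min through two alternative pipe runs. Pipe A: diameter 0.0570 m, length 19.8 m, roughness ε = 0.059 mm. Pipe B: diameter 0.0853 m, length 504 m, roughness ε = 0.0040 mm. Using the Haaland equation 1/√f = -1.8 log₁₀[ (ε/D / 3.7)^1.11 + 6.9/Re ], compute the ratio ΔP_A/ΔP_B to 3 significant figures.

ΔP_A/ΔP_B ≈ 0.322

Pipe A: V = Q/A = 0.001077/0.002552 = 0.4219 m/s; Re = 7.576e+04; ε/D = 0.00104; Haaland → f = 0.02268; ΔP_A = f(L/D)(ρV²/2) = 426.5 Pa.
Pipe B: V = Q/A = 0.001077/0.005715 = 0.1884 m/s; Re = 5.063e+04; ε/D = 4.69e-05; Haaland → f = 0.02078; ΔP_B = f(L/D)(ρV²/2) = 1325 Pa.
ΔP_A/ΔP_B = 426.5/1325 = 0.322.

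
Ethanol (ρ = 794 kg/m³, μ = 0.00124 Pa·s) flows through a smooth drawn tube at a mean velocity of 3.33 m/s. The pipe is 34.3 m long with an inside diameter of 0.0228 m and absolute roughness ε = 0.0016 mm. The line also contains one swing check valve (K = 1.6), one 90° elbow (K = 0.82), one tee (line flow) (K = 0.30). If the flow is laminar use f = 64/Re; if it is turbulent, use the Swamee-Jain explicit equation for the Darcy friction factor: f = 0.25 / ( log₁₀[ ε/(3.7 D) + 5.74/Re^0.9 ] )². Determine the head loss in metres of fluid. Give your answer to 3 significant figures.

h_f ≈ 19.5 m

Reynolds number Re = ρVD/μ = 794 · 3.33 · 0.0228 / 0.00124 = 4.862e+04.
Re > 4000 → turbulent. Relative roughness ε/D = 1.6e-06/0.0228 = 7.02e-05. Swamee-Jain: f = 0.25/(log₁₀[7.02e-05/3.7 + 5.74/4.862e+04^0.9])² = 0.25/(log₁₀[1.9e-05 + 0.000347])² = 0.25/(-3.436)² = 0.02117.
Total minor-loss coefficient ΣK = 1·1.6 + 1·0.82 + 1·0.3 = 2.72.
ΔP = [f·L/D + ΣK]·(ρV²/2) = [0.02117·34.3/0.0228 + 2.72]·(794·3.33²/2) = [31.85 + 2.72]·4402 = 1.522e+05 Pa.
Head loss h_f = ΔP/(ρg) = 1.522e+05/(794·9.81) = 19.5 m.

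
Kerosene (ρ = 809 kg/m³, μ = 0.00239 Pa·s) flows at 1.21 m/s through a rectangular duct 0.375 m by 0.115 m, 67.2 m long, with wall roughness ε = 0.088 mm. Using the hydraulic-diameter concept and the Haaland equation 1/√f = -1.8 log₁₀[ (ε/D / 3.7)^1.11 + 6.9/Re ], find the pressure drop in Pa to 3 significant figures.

ΔP ≈ 4750 Pa

Hydraulic diameter D_h = 4A/P = 4·(0.375·0.115)/(2·(0.375+0.115)) = 0.1725/0.98 = 0.176 m.
Re = ρVD_h/μ = 809·1.21·0.176/0.00239 = 7.209e+04.
ε/D_h = 8.8e-05/0.176 = 0.0005; Haaland gives 1/√f = -1.8 log₁₀[5.07e-05+9.57e-05] = 6.902, so f = 0.02099.
ΔP = f(L/D_h)(ρV²/2) = 0.02099·67.2/0.176·592.2 = 4746 Pa.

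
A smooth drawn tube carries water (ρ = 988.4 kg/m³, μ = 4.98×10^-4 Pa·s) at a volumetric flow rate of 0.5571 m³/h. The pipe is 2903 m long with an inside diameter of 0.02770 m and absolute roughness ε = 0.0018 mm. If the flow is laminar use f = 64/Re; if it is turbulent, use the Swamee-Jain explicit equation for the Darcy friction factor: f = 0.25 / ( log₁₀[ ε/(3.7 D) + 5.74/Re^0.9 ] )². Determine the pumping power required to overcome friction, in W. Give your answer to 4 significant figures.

Q = 0.5571 m³/h = 0.5571/3600 = 0.0001548 m³/s.
Cross-sectional area A = πD²/4 = π(0.0277)²/4 = 0.0006026 m²; mean velocity V = Q/A = 0.0001548/0.0006026 = 0.2568 m/s.
Reynolds number Re = ρVD/μ = 988.4 · 0.2568 · 0.0277 / 0.000498 = 1.412e+04.
Re > 4000 → turbulent. Relative roughness ε/D = 1.8e-06/0.0277 = 6.5e-05. Swamee-Jain: f = 0.25/(log₁₀[6.5e-05/3.7 + 5.74/1.412e+04^0.9])² = 0.25/(log₁₀[1.76e-05 + 0.00106])² = 0.25/(-2.969)² = 0.02837.
Darcy-Weisbach: ΔP = f(L/D)(ρV²/2) = 0.02837·(2903/0.0277)·(988.4·0.2568²/2) = 0.02837·1.048e+05·32.59 = 9.688e+04 Pa.
Pumping power P = QΔP = 0.0001548·9.688e+04 = 14.992 W = 14.99 W.

P ≈ 14.99 W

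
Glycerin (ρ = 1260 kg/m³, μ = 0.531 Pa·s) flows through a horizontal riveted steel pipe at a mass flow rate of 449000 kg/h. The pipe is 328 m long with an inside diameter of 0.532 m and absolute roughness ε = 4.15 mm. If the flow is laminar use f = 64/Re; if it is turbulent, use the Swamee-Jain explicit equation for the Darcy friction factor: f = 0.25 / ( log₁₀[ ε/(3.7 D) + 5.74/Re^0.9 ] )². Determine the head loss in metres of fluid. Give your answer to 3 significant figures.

h_f ≈ 0.709 m

ṁ = 449000 kg/h = 449000/3600 = 124.7 kg/s.
A = πD²/4 = π(0.532)²/4 = 0.2223 m²; mean velocity V = ṁ/(ρA) = 124.7/(1260 · 0.2223) = 0.4453 m/s.
Reynolds number Re = ρVD/μ = 1260 · 0.4453 · 0.532 / 0.531 = 562.1.
Re < 2300 → laminar flow, so f = 64/Re = 64/562.1 = 0.1138 (the turbulent correlation is not needed).
Darcy-Weisbach: ΔP = f(L/D)(ρV²/2) = 0.1138·(328/0.532)·(1260·0.4453²/2) = 0.1138·616.5·124.9 = 8769 Pa.
Head loss h_f = ΔP/(ρg) = 8769/(1260·9.81) = 0.709 m.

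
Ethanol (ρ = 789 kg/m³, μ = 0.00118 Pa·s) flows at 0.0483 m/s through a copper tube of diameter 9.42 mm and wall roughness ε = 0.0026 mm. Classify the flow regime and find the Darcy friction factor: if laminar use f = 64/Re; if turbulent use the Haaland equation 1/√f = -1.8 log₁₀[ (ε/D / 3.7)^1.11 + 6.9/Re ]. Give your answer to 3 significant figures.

f ≈ 0.210

Re = ρVD/μ = 789·0.0483·0.00942/0.00118 = 304.2.
Re < 2300 → laminar, so f = 64/Re = 0.2104 (roughness is irrelevant in laminar flow).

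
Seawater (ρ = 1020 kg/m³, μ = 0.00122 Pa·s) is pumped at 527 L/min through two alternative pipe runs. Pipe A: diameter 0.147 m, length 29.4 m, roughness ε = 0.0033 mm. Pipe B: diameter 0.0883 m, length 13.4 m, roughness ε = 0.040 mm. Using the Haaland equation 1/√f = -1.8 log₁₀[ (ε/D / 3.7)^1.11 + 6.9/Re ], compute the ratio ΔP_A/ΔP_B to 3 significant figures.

Pipe A: V = Q/A = 0.008783/0.01697 = 0.5175 m/s; Re = 6.361e+04; ε/D = 2.24e-05; Haaland → f = 0.0197; ΔP_A = f(L/D)(ρV²/2) = 538.2 Pa.
Pipe B: V = Q/A = 0.008783/0.006124 = 1.434 m/s; Re = 1.059e+05; ε/D = 0.000453; Haaland → f = 0.01972; ΔP_B = f(L/D)(ρV²/2) = 3140 Pa.
ΔP_A/ΔP_B = 538.2/3140 = 0.171.

ΔP_A/ΔP_B ≈ 0.171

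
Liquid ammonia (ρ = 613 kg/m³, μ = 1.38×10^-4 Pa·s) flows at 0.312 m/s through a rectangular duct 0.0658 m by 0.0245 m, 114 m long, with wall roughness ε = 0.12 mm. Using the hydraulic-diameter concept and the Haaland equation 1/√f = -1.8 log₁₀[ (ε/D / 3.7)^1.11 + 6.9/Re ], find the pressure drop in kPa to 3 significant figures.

ΔP ≈ 2.78 kPa

Hydraulic diameter D_h = 4A/P = 4·(0.0658·0.0245)/(2·(0.0658+0.0245)) = 0.006448/0.1806 = 0.03571 m.
Re = ρVD_h/μ = 613·0.312·0.03571/0.000138 = 4.948e+04.
ε/D_h = 0.00012/0.03571 = 0.00336; Haaland gives 1/√f = -1.8 log₁₀[0.00042+0.000139] = 5.854, so f = 0.02919.
ΔP = f(L/D_h)(ρV²/2) = 0.02919·114/0.03571·29.84 = 2780 Pa.
ΔP = 2.78 kPa.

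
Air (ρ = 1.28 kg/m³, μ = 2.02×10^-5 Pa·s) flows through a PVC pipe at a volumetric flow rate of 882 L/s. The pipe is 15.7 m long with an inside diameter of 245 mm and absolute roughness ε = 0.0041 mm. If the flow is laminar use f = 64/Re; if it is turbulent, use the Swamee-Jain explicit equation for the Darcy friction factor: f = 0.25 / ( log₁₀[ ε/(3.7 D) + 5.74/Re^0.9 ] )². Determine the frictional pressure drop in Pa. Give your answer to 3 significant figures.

ΔP ≈ 210 Pa

Q = 882 L/s = 882/1000 = 0.882 m³/s.
Cross-sectional area A = πD²/4 = π(0.245)²/4 = 0.04714 m²; mean velocity V = Q/A = 0.882/0.04714 = 18.71 m/s.
Reynolds number Re = ρVD/μ = 1.28 · 18.71 · 0.245 / 2.02e-05 = 2.904e+05.
Re > 4000 → turbulent. Relative roughness ε/D = 4.1e-06/0.245 = 1.67e-05. Swamee-Jain: f = 0.25/(log₁₀[1.67e-05/3.7 + 5.74/2.904e+05^0.9])² = 0.25/(log₁₀[4.52e-06 + 6.95e-05])² = 0.25/(-4.13)² = 0.01465.
Darcy-Weisbach: ΔP = f(L/D)(ρV²/2) = 0.01465·(15.7/0.245)·(1.28·18.71²/2) = 0.01465·64.08·224 = 210.4 Pa.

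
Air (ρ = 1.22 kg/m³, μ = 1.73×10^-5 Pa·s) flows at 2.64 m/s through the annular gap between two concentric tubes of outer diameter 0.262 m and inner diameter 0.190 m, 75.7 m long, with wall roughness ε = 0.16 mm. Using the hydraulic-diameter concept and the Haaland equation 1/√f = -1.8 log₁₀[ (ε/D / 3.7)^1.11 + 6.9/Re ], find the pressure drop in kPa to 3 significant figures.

Hydraulic diameter D_h = 4A/P = D_o - D_i = 0.262 - 0.19 = 0.072 m.
Re = ρVD_h/μ = 1.22·2.64·0.072/1.73e-05 = 1.34e+04.
ε/D_h = 0.00016/0.072 = 0.00222; Haaland gives 1/√f = -1.8 log₁₀[0.000266+0.000515] = 5.594, so f = 0.03196.
ΔP = f(L/D_h)(ρV²/2) = 0.03196·75.7/0.072·4.251 = 142.8 Pa.
ΔP = 0.143 kPa.

ΔP ≈ 0.143 kPa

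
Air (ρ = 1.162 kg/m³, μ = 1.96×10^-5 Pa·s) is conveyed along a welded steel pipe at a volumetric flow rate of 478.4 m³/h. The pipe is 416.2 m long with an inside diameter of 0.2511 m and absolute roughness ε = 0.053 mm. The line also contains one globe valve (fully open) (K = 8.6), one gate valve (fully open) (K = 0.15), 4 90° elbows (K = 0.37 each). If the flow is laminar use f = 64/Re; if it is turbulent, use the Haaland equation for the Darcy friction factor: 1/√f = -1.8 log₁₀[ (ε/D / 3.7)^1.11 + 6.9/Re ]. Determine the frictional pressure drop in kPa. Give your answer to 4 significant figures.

ΔP ≈ 0.1978 kPa

Q = 478.4 m³/h = 478.4/3600 = 0.1329 m³/s.
Cross-sectional area A = πD²/4 = π(0.2511)²/4 = 0.04952 m²; mean velocity V = Q/A = 0.1329/0.04952 = 2.684 m/s.
Reynolds number Re = ρVD/μ = 1.162 · 2.684 · 0.2511 / 1.96e-05 = 3.995e+04.
Re > 4000 → turbulent. Relative roughness ε/D = 5.3e-05/0.2511 = 0.000211. Haaland: 1/√f = -1.8 log₁₀[(0.000211/3.7)^1.11 + 6.9/3.995e+04] = -1.8 log₁₀[1.95e-05 + 0.000173] = 6.689, so f = 0.02235.
Total minor-loss coefficient ΣK = 1·8.6 + 1·0.15 + 4·0.37 = 10.2.
ΔP = [f·L/D + ΣK]·(ρV²/2) = [0.02235·416.2/0.2511 + 10.2]·(1.162·2.684²/2) = [37.04 + 10.2]·4.184 = 197.8 Pa.
ΔP = 197.8 Pa = 0.1978 kPa.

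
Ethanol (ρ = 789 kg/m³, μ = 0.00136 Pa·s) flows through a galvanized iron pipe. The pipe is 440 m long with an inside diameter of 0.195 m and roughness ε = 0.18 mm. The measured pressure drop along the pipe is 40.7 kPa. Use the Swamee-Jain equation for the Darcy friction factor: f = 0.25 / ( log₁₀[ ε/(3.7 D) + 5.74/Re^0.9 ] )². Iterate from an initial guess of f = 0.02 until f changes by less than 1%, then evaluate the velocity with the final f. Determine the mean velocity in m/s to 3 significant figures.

V ≈ 1.47 m/s

Rearranging Darcy-Weisbach: V = √(2·ΔP·D/(f·L·ρ)). With ε/D = 0.00018/0.195 = 0.000923, iterate starting from f = 0.02:
  f = 0.02 → V = √(2·4.07e+04·0.195/(0.02·440·789)) = 1.512 m/s; Re = ρVD/μ = 1.71e+05; f → 0.0211
  f = 0.0211 → V = 1.472 m/s; Re = 1.665e+05; f → 0.02114
Converged (Δf/f < 1%). With the final f = 0.02114: V = √(2·4.07e+04·0.195/(0.02114·440·789)) = 1.471 m/s.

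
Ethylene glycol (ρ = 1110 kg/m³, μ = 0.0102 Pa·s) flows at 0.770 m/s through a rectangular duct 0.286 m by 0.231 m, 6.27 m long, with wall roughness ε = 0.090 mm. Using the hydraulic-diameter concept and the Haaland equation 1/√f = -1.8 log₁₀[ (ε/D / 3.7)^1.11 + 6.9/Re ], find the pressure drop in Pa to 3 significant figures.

ΔP ≈ 210 Pa

Hydraulic diameter D_h = 4A/P = 4·(0.286·0.231)/(2·(0.286+0.231)) = 0.2643/1.034 = 0.2556 m.
Re = ρVD_h/μ = 1110·0.77·0.2556/0.0102 = 2.142e+04.
ε/D_h = 9e-05/0.2556 = 0.000352; Haaland gives 1/√f = -1.8 log₁₀[3.44e-05+0.000322] = 6.206, so f = 0.02596.
ΔP = f(L/D_h)(ρV²/2) = 0.02596·6.27/0.2556·329.1 = 209.6 Pa.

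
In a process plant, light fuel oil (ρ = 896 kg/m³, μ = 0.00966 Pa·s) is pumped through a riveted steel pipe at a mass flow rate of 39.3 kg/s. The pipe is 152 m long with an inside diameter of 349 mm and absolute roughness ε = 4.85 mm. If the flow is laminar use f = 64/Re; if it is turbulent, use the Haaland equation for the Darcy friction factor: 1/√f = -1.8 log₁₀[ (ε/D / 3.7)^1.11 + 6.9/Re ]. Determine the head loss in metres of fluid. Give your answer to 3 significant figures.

h_f ≈ 0.213 m

A = πD²/4 = π(0.349)²/4 = 0.09566 m²; mean velocity V = ṁ/(ρA) = 39.3/(896 · 0.09566) = 0.4585 m/s.
Reynolds number Re = ρVD/μ = 896 · 0.4585 · 0.349 / 0.00966 = 1.484e+04.
Re > 4000 → turbulent. Relative roughness ε/D = 0.00485/0.349 = 0.0139. Haaland: 1/√f = -1.8 log₁₀[(0.0139/3.7)^1.11 + 6.9/1.484e+04] = -1.8 log₁₀[0.00203 + 0.000465] = 4.685, so f = 0.04557.
Darcy-Weisbach: ΔP = f(L/D)(ρV²/2) = 0.04557·(152/0.349)·(896·0.4585²/2) = 0.04557·435.5·94.18 = 1869 Pa.
Head loss h_f = ΔP/(ρg) = 1869/(896·9.81) = 0.213 m.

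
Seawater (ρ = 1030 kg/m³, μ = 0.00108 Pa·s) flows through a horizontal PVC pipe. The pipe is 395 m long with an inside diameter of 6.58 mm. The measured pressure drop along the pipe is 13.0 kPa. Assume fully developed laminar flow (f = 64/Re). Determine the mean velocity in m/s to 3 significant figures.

V ≈ 0.0412 m/s

For laminar flow, f = 64/Re with Re = ρVD/μ, so Darcy-Weisbach reduces to ΔP = 32μLV/D². Solving for V: V = ΔP·D²/(32μL) = 1.3e+04·(0.00658)²/(32·0.00108·395) = 0.04123 m/s.
Check: Re = ρVD/μ = 1030·0.04123·0.00658/0.00108 = 258.7 < 2300, so the laminar assumption holds.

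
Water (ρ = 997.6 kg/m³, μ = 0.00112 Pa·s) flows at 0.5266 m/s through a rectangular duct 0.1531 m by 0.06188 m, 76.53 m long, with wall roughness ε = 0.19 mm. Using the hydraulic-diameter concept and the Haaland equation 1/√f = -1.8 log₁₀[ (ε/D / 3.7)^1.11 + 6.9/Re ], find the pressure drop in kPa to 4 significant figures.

Hydraulic diameter D_h = 4A/P = 4·(0.1531·0.06188)/(2·(0.1531+0.06188)) = 0.0379/0.43 = 0.08814 m.
Re = ρVD_h/μ = 997.6·0.5266·0.08814/0.00112 = 4.134e+04.
ε/D_h = 0.00019/0.08814 = 0.00216; Haaland gives 1/√f = -1.8 log₁₀[0.000257+0.000167] = 6.071, so f = 0.02713.
ΔP = f(L/D_h)(ρV²/2) = 0.02713·76.53/0.08814·138.3 = 3258 Pa.
ΔP = 3.258 kPa.

ΔP ≈ 3.258 kPa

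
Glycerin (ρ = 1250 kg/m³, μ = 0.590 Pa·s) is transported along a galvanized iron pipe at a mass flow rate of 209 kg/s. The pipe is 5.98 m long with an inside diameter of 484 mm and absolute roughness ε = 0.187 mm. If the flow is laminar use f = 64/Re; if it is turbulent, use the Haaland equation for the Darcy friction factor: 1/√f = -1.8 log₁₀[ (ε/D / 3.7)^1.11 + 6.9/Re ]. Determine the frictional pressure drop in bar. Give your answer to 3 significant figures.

A = πD²/4 = π(0.484)²/4 = 0.184 m²; mean velocity V = ṁ/(ρA) = 209/(1250 · 0.184) = 0.9088 m/s.
Reynolds number Re = ρVD/μ = 1250 · 0.9088 · 0.484 / 0.59 = 931.9.
Re < 2300 → laminar flow, so f = 64/Re = 64/931.9 = 0.06868 (the turbulent correlation is not needed).
Darcy-Weisbach: ΔP = f(L/D)(ρV²/2) = 0.06868·(5.98/0.484)·(1250·0.9088²/2) = 0.06868·12.36·516.2 = 438 Pa.
ΔP = 438 Pa = 0.00438 bar.

ΔP ≈ 0.00438 bar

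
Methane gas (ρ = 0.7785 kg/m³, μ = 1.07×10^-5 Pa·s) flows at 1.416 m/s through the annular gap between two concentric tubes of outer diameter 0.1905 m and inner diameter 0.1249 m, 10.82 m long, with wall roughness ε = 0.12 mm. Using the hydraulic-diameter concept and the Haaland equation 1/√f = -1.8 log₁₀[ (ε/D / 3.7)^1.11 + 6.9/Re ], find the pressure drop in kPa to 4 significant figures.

Hydraulic diameter D_h = 4A/P = D_o - D_i = 0.1905 - 0.1249 = 0.0656 m.
Re = ρVD_h/μ = 0.7785·1.416·0.0656/1.07e-05 = 6758.
ε/D_h = 0.00012/0.0656 = 0.00183; Haaland gives 1/√f = -1.8 log₁₀[0.000214+0.00102] = 5.235, so f = 0.03649.
ΔP = f(L/D_h)(ρV²/2) = 0.03649·10.82/0.0656·0.7805 = 4.697 Pa.
ΔP = 0.004697 kPa.

ΔP ≈ 0.004697 kPa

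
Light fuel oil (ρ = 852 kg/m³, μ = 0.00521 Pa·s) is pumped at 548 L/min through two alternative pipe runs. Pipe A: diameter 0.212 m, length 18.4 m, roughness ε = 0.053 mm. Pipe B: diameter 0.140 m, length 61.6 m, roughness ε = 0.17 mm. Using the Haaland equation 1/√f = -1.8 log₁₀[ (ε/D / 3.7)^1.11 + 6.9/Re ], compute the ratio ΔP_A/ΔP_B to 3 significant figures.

ΔP_A/ΔP_B ≈ 0.0397

Pipe A: V = Q/A = 0.009133/0.0353 = 0.2587 m/s; Re = 8970; ε/D = 0.00025; Haaland → f = 0.0321; ΔP_A = f(L/D)(ρV²/2) = 79.45 Pa.
Pipe B: V = Q/A = 0.009133/0.01539 = 0.5933 m/s; Re = 1.358e+04; ε/D = 0.00121; Haaland → f = 0.03031; ΔP_B = f(L/D)(ρV²/2) = 2000 Pa.
ΔP_A/ΔP_B = 79.45/2000 = 0.0397.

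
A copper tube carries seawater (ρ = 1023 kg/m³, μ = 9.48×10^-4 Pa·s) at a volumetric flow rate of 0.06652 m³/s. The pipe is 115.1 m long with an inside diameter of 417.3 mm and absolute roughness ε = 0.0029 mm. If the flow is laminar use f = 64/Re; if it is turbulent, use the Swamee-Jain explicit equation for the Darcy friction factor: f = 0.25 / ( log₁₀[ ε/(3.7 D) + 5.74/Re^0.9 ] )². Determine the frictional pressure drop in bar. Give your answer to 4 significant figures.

Cross-sectional area A = πD²/4 = π(0.4173)²/4 = 0.1368 m²; mean velocity V = Q/A = 0.06652/0.1368 = 0.4864 m/s.
Reynolds number Re = ρVD/μ = 1023 · 0.4864 · 0.4173 / 0.000948 = 2.19e+05.
Re > 4000 → turbulent. Relative roughness ε/D = 2.9e-06/0.4173 = 6.95e-06. Swamee-Jain: f = 0.25/(log₁₀[6.95e-06/3.7 + 5.74/2.19e+05^0.9])² = 0.25/(log₁₀[1.88e-06 + 8.96e-05])² = 0.25/(-4.039)² = 0.01533.
Darcy-Weisbach: ΔP = f(L/D)(ρV²/2) = 0.01533·(115.1/0.4173)·(1023·0.4864²/2) = 0.01533·275.8·121 = 511.6 Pa.
ΔP = 511.6 Pa = 0.005116 bar.

ΔP ≈ 0.005116 bar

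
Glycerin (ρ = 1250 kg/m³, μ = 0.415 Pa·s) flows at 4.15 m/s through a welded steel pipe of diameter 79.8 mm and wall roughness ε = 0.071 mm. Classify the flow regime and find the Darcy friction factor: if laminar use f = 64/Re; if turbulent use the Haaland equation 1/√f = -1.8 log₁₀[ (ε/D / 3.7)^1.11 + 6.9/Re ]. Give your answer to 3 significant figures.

Re = ρVD/μ = 1250·4.15·0.0798/0.415 = 997.5.
Re < 2300 → laminar, so f = 64/Re = 0.06416 (roughness is irrelevant in laminar flow).

f ≈ 0.0642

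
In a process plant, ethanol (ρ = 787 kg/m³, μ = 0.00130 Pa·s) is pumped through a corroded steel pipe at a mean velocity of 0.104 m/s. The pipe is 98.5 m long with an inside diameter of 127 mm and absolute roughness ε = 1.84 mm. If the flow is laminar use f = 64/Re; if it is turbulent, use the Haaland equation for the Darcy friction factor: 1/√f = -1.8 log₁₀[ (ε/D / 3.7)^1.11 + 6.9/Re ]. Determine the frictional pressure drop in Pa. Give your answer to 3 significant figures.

Reynolds number Re = ρVD/μ = 787 · 0.104 · 0.127 / 0.0013 = 7996.
Re > 4000 → turbulent. Relative roughness ε/D = 0.00184/0.127 = 0.0145. Haaland: 1/√f = -1.8 log₁₀[(0.0145/3.7)^1.11 + 6.9/7996] = -1.8 log₁₀[0.00213 + 0.000863] = 4.543, so f = 0.04844.
Darcy-Weisbach: ΔP = f(L/D)(ρV²/2) = 0.04844·(98.5/0.127)·(787·0.104²/2) = 0.04844·775.6·4.256 = 159.9 Pa.

ΔP ≈ 160 Pa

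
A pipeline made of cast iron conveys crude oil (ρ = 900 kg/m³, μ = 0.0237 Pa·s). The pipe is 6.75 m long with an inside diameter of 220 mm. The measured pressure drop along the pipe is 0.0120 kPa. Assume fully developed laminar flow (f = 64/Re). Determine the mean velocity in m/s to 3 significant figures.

For laminar flow, f = 64/Re with Re = ρVD/μ, so Darcy-Weisbach reduces to ΔP = 32μLV/D². Solving for V: V = ΔP·D²/(32μL) = 12·(0.22)²/(32·0.0237·6.75) = 0.1135 m/s.
Check: Re = ρVD/μ = 900·0.1135·0.22/0.0237 = 947.9 < 2300, so the laminar assumption holds.

V ≈ 0.113 m/s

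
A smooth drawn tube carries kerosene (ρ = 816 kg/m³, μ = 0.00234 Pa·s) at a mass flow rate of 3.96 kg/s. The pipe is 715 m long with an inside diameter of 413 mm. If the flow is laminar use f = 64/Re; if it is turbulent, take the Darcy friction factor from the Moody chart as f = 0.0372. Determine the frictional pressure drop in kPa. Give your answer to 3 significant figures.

A = πD²/4 = π(0.413)²/4 = 0.134 m²; mean velocity V = ṁ/(ρA) = 3.96/(816 · 0.134) = 0.03623 m/s.
Reynolds number Re = ρVD/μ = 816 · 0.03623 · 0.413 / 0.00234 = 5217.
Re > 4000 → turbulent; use the Moody-chart value f = 0.0372.
Darcy-Weisbach: ΔP = f(L/D)(ρV²/2) = 0.0372·(715/0.413)·(816·0.03623²/2) = 0.0372·1731·0.5354 = 34.48 Pa.
ΔP = 34.48 Pa = 0.0345 kPa.

ΔP ≈ 0.0345 kPa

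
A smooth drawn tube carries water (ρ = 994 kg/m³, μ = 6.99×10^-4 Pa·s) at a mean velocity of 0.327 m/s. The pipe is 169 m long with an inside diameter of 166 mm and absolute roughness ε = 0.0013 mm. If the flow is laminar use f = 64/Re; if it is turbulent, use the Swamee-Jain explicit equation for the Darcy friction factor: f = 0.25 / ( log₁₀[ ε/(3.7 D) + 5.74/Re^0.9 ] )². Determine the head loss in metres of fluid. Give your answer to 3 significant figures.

h_f ≈ 0.105 m

Reynolds number Re = ρVD/μ = 994 · 0.327 · 0.166 / 0.000699 = 7.719e+04.
Re > 4000 → turbulent. Relative roughness ε/D = 1.3e-06/0.166 = 7.83e-06. Swamee-Jain: f = 0.25/(log₁₀[7.83e-06/3.7 + 5.74/7.719e+04^0.9])² = 0.25/(log₁₀[2.12e-06 + 0.000229])² = 0.25/(-3.636)² = 0.01891.
Darcy-Weisbach: ΔP = f(L/D)(ρV²/2) = 0.01891·(169/0.166)·(994·0.327²/2) = 0.01891·1018·53.14 = 1023 Pa.
Head loss h_f = ΔP/(ρg) = 1023/(994·9.81) = 0.105 m.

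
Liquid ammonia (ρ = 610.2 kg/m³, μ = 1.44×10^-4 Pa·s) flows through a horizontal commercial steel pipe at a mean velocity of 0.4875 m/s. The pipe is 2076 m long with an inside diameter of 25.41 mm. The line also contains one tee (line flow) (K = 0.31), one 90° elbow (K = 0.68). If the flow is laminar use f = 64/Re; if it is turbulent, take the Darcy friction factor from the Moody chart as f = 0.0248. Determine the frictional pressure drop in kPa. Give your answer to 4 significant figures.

ΔP ≈ 147.0 kPa

Reynolds number Re = ρVD/μ = 610.2 · 0.4875 · 0.02541 / 0.000144 = 5.249e+04.
Re > 4000 → turbulent; use the Moody-chart value f = 0.0248.
Total minor-loss coefficient ΣK = 1·0.31 + 1·0.68 = 0.99.
ΔP = [f·L/D + ΣK]·(ρV²/2) = [0.0248·2076/0.02541 + 0.99]·(610.2·0.4875²/2) = [2026 + 0.99]·72.51 = 1.47e+05 Pa.
ΔP = 1.47e+05 Pa = 147.0 kPa.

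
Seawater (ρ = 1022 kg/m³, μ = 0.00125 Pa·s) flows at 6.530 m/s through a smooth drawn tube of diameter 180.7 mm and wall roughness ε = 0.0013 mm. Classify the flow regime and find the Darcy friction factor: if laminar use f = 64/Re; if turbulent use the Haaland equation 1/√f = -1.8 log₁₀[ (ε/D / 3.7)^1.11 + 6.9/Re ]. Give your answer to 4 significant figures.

f ≈ 0.01178

Re = ρVD/μ = 1022·6.53·0.1807/0.00125 = 9.647e+05.
Re > 4000 → turbulent. ε/D = 1.3e-06/0.1807 = 7.19e-06; Haaland: 1/√f = -1.8 log₁₀[4.58e-07 + 7.15e-06] = 9.214, so f = 0.01178.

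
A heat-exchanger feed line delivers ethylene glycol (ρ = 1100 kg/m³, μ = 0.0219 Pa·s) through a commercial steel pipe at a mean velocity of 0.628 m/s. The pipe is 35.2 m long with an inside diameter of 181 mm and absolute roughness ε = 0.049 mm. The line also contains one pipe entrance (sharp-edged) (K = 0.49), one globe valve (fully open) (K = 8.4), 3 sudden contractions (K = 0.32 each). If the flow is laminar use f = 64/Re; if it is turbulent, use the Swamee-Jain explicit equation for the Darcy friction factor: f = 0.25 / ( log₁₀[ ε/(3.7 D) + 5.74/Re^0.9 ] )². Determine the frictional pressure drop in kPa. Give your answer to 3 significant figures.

Reynolds number Re = ρVD/μ = 1100 · 0.628 · 0.181 / 0.0219 = 5709.
Re > 4000 → turbulent. Relative roughness ε/D = 4.9e-05/0.181 = 0.000271. Swamee-Jain: f = 0.25/(log₁₀[0.000271/3.7 + 5.74/5709^0.9])² = 0.25/(log₁₀[7.32e-05 + 0.00239])² = 0.25/(-2.609)² = 0.03673.
Total minor-loss coefficient ΣK = 1·0.49 + 1·8.4 + 3·0.32 = 9.85.
ΔP = [f·L/D + ΣK]·(ρV²/2) = [0.03673·35.2/0.181 + 9.85]·(1100·0.628²/2) = [7.143 + 9.85]·216.9 = 3686 Pa.
ΔP = 3686 Pa = 3.69 kPa.

ΔP ≈ 3.69 kPa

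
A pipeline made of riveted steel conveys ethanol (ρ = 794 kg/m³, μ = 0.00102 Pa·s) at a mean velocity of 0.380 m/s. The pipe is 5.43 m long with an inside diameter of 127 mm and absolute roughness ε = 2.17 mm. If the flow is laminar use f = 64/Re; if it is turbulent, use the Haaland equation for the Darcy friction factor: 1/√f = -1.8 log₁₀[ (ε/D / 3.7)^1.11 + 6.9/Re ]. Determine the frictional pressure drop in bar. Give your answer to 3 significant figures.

Reynolds number Re = ρVD/μ = 794 · 0.38 · 0.127 / 0.00102 = 3.757e+04.
Re > 4000 → turbulent. Relative roughness ε/D = 0.00217/0.127 = 0.0171. Haaland: 1/√f = -1.8 log₁₀[(0.0171/3.7)^1.11 + 6.9/3.757e+04] = -1.8 log₁₀[0.00256 + 0.000184] = 4.612, so f = 0.04701.
Darcy-Weisbach: ΔP = f(L/D)(ρV²/2) = 0.04701·(5.43/0.127)·(794·0.38²/2) = 0.04701·42.76·57.33 = 115.2 Pa.
ΔP = 115.2 Pa = 0.00115 bar.

ΔP ≈ 0.00115 bar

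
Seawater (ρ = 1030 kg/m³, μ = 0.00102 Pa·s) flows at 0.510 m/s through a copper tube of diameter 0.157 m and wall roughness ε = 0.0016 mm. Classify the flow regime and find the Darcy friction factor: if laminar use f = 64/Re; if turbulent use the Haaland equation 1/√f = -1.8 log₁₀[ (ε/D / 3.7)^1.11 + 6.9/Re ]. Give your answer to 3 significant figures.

f ≈ 0.0187

Re = ρVD/μ = 1030·0.51·0.157/0.00102 = 8.085e+04.
Re > 4000 → turbulent. ε/D = 1.6e-06/0.157 = 1.02e-05; Haaland: 1/√f = -1.8 log₁₀[6.74e-07 + 8.53e-05] = 7.318, so f = 0.01867.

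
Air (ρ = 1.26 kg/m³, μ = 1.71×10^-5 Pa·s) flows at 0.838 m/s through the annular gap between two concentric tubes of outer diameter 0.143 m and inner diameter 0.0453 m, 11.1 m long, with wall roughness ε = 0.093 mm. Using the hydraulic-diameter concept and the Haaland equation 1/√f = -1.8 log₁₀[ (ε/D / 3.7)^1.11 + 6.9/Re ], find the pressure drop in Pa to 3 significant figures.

Hydraulic diameter D_h = 4A/P = D_o - D_i = 0.143 - 0.0453 = 0.0977 m.
Re = ρVD_h/μ = 1.26·0.838·0.0977/1.71e-05 = 6033.
ε/D_h = 9.3e-05/0.0977 = 0.000952; Haaland gives 1/√f = -1.8 log₁₀[0.000104+0.00114] = 5.227, so f = 0.0366.
ΔP = f(L/D_h)(ρV²/2) = 0.0366·11.1/0.0977·0.4424 = 1.84 Pa.

ΔP ≈ 1.84 Pa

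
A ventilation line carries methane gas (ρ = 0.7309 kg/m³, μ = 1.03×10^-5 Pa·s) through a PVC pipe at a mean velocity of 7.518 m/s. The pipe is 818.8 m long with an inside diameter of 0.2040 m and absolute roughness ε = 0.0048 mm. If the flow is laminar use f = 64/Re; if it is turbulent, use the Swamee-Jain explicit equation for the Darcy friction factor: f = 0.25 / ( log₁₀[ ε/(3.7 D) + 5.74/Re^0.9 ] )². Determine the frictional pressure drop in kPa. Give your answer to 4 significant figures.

ΔP ≈ 1.468 kPa

Reynolds number Re = ρVD/μ = 0.7309 · 7.518 · 0.204 / 1.03e-05 = 1.088e+05.
Re > 4000 → turbulent. Relative roughness ε/D = 4.8e-06/0.204 = 2.35e-05. Swamee-Jain: f = 0.25/(log₁₀[2.35e-05/3.7 + 5.74/1.088e+05^0.9])² = 0.25/(log₁₀[6.36e-06 + 0.000168])² = 0.25/(-3.758)² = 0.0177.
Darcy-Weisbach: ΔP = f(L/D)(ρV²/2) = 0.0177·(818.8/0.204)·(0.7309·7.518²/2) = 0.0177·4014·20.66 = 1468 Pa.
ΔP = 1468 Pa = 1.468 kPa.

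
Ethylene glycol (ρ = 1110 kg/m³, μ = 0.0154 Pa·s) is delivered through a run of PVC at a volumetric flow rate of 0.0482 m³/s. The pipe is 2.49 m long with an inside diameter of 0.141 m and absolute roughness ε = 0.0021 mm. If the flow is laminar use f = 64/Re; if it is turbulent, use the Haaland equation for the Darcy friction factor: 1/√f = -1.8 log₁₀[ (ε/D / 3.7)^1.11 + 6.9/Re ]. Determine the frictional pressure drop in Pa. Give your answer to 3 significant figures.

ΔP ≈ 2160 Pa

Cross-sectional area A = πD²/4 = π(0.141)²/4 = 0.01561 m²; mean velocity V = Q/A = 0.0482/0.01561 = 3.087 m/s.
Reynolds number Re = ρVD/μ = 1110 · 3.087 · 0.141 / 0.0154 = 3.137e+04.
Re > 4000 → turbulent. Relative roughness ε/D = 2.1e-06/0.141 = 1.49e-05. Haaland: 1/√f = -1.8 log₁₀[(1.49e-05/3.7)^1.11 + 6.9/3.137e+04] = -1.8 log₁₀[1.03e-06 + 0.00022] = 6.58, so f = 0.0231.
Darcy-Weisbach: ΔP = f(L/D)(ρV²/2) = 0.0231·(2.49/0.141)·(1110·3.087²/2) = 0.0231·17.66·5288 = 2157 Pa.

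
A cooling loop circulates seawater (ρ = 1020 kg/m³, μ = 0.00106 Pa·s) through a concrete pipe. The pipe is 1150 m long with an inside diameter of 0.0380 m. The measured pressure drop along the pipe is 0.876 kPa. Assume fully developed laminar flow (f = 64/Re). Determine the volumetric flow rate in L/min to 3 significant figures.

For laminar flow, f = 64/Re with Re = ρVD/μ, so Darcy-Weisbach reduces to ΔP = 32μLV/D². Solving for V: V = ΔP·D²/(32μL) = 876·(0.038)²/(32·0.00106·1150) = 0.03243 m/s.
Check: Re = ρVD/μ = 1020·0.03243·0.038/0.00106 = 1186 < 2300, so the laminar assumption holds.
Q = V·A = 0.03243·(π/4·0.038²) = 3.678e-05 m³/s = 2.21 L/min.

Q ≈ 2.21 L/min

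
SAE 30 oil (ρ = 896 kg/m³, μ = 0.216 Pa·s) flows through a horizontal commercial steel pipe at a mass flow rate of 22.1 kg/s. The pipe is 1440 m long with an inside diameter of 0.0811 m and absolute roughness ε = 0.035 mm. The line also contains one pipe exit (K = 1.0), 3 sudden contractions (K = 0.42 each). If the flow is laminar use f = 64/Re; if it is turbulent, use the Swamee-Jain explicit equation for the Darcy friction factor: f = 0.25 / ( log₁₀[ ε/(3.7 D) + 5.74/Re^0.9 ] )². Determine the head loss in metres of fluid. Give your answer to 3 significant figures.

A = πD²/4 = π(0.0811)²/4 = 0.005166 m²; mean velocity V = ṁ/(ρA) = 22.1/(896 · 0.005166) = 4.775 m/s.
Reynolds number Re = ρVD/μ = 896 · 4.775 · 0.0811 / 0.216 = 1606.
Re < 2300 → laminar flow, so f = 64/Re = 64/1606 = 0.03984 (the turbulent correlation is not needed).
Total minor-loss coefficient ΣK = 1·1 + 3·0.42 = 2.26.
ΔP = [f·L/D + ΣK]·(ρV²/2) = [0.03984·1440/0.0811 + 2.26]·(896·4.775²/2) = [707.4 + 2.26]·1.021e+04 = 7.249e+06 Pa.
Head loss h_f = ΔP/(ρg) = 7.249e+06/(896·9.81) = 825 m.

h_f ≈ 825 m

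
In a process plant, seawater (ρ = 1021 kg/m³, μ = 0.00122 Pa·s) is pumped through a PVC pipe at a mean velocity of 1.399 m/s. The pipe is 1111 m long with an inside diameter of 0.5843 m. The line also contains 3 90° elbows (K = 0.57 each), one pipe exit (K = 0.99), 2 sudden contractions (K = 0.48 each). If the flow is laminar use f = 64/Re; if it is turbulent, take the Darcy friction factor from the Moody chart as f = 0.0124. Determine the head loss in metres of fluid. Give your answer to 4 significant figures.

h_f ≈ 2.717 m

Reynolds number Re = ρVD/μ = 1021 · 1.399 · 0.5843 / 0.00122 = 6.841e+05.
Re > 4000 → turbulent; use the Moody-chart value f = 0.0124.
Total minor-loss coefficient ΣK = 3·0.57 + 1·0.99 + 2·0.48 = 3.66.
ΔP = [f·L/D + ΣK]·(ρV²/2) = [0.0124·1111/0.5843 + 3.66]·(1021·1.399²/2) = [23.58 + 3.66]·999.2 = 2.721e+04 Pa.
Head loss h_f = ΔP/(ρg) = 2.721e+04/(1021·9.81) = 2.717 m.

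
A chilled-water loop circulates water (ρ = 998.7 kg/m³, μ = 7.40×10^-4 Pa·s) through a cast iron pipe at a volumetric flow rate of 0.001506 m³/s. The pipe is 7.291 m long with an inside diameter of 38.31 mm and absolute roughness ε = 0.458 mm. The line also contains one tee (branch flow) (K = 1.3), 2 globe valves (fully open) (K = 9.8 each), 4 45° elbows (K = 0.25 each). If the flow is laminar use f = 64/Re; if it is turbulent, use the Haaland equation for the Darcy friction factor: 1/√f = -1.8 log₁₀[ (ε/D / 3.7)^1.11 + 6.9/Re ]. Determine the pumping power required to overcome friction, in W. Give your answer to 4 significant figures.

P ≈ 38.16 W

Cross-sectional area A = πD²/4 = π(0.03831)²/4 = 0.001153 m²; mean velocity V = Q/A = 0.001506/0.001153 = 1.307 m/s.
Reynolds number Re = ρVD/μ = 998.7 · 1.307 · 0.03831 / 0.00074 = 6.755e+04.
Re > 4000 → turbulent. Relative roughness ε/D = 0.000458/0.03831 = 0.012. Haaland: 1/√f = -1.8 log₁₀[(0.012/3.7)^1.11 + 6.9/6.755e+04] = -1.8 log₁₀[0.00172 + 0.000102] = 4.931, so f = 0.04112.
Total minor-loss coefficient ΣK = 1·1.3 + 2·9.8 + 4·0.25 = 21.9.
ΔP = [f·L/D + ΣK]·(ρV²/2) = [0.04112·7.291/0.03831 + 21.9]·(998.7·1.307²/2) = [7.827 + 21.9]·852.4 = 2.534e+04 Pa.
Pumping power P = QΔP = 0.001506·2.534e+04 = 38.159 W = 38.16 W.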